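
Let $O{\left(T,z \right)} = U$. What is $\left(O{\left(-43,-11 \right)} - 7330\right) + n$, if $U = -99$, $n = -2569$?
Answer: $-9998$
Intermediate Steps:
$O{\left(T,z \right)} = -99$
$\left(O{\left(-43,-11 \right)} - 7330\right) + n = \left(-99 - 7330\right) - 2569 = -7429 - 2569 = -9998$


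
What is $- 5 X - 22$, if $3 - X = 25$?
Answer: $88$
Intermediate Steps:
$X = -22$ ($X = 3 - 25 = -22$)
$- 5 X - 22 = \left(-5\right) \left(-22\right) - 22 = 110 - 22 = 88$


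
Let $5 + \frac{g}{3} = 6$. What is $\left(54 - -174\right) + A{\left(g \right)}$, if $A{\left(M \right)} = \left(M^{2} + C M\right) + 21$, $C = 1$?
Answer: $261$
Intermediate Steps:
$g = 3$ ($g = -15 + 3 \cdot 6 = -15 + 18 = 3$)
$A{\left(M \right)} = 21 + M + M^{2}$ ($A{\left(M \right)} = \left(M^{2} + 1 M\right) + 21 = \left(M^{2} + M\right) + 21 = \left(M + M^{2}\right) + 21 = 21 + M + M^{2}$)
$\left(54 - -174\right) + A{\left(g \right)} = \left(54 - -174\right) + \left(21 + 3 + 3^{2}\right) = \left(54 + 174\right) + \left(21 + 3 + 9\right) = 228 + 33 = 261$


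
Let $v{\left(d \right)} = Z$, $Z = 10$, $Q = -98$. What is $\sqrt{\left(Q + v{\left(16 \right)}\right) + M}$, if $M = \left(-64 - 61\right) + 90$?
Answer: $i \sqrt{123} \approx 11.091 i$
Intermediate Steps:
$v{\left(d \right)} = 10$
$M = -35$ ($M = -125 + 90 = -35$)
$\sqrt{\left(Q + v{\left(16 \right)}\right) + M} = \sqrt{\left(-98 + 10\right) - 35} = \sqrt{-88 - 35} = \sqrt{-123} = i \sqrt{123}$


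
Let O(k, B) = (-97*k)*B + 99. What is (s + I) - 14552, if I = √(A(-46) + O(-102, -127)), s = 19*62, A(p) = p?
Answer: -13374 + I*√1256485 ≈ -13374.0 + 1120.9*I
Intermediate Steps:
O(k, B) = 99 - 97*B*k (O(k, B) = -97*B*k + 99 = 99 - 97*B*k)
s = 1178
I = I*√1256485 (I = √(-46 + (99 - 97*(-127)*(-102))) = √(-46 + (99 - 1256538)) = √(-46 - 1256439) = √(-1256485) = I*√1256485 ≈ 1120.9*I)
(s + I) - 14552 = (1178 + I*√1256485) - 14552 = -13374 + I*√1256485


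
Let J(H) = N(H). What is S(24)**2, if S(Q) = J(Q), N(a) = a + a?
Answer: 2304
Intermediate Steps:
N(a) = 2*a
J(H) = 2*H
S(Q) = 2*Q
S(24)**2 = (2*24)**2 = 48**2 = 2304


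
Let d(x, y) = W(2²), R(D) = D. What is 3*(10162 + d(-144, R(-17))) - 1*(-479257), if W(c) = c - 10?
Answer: 509725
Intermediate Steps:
W(c) = -10 + c
d(x, y) = -6 (d(x, y) = -10 + 2² = -10 + 4 = -6)
3*(10162 + d(-144, R(-17))) - 1*(-479257) = 3*(10162 - 6) - 1*(-479257) = 3*10156 + 479257 = 30468 + 479257 = 509725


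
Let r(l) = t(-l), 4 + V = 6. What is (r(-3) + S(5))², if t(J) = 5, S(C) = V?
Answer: 49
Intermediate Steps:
V = 2 (V = -4 + 6 = 2)
S(C) = 2
r(l) = 5
(r(-3) + S(5))² = (5 + 2)² = 7² = 49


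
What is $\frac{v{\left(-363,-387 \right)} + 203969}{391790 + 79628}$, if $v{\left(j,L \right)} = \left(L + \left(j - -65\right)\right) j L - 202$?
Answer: $- \frac{48012859}{235709} \approx -203.7$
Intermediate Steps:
$v{\left(j,L \right)} = -202 + L j \left(65 + L + j\right)$ ($v{\left(j,L \right)} = \left(L + \left(j + 65\right)\right) j L - 202 = \left(L + \left(65 + j\right)\right) j L - 202 = \left(65 + L + j\right) j L - 202 = j \left(65 + L + j\right) L - 202 = L j \left(65 + L + j\right) - 202 = -202 + L j \left(65 + L + j\right)$)
$\frac{v{\left(-363,-387 \right)} + 203969}{391790 + 79628} = \frac{\left(-202 - 387 \left(-363\right)^{2} - 363 \left(-387\right)^{2} + 65 \left(-387\right) \left(-363\right)\right) + 203969}{391790 + 79628} = \frac{\left(-202 - 50994603 - 54366147 + 9131265\right) + 203969}{471418} = \left(\left(-202 - 50994603 - 54366147 + 9131265\right) + 203969\right) \frac{1}{471418} = \left(-96229687 + 203969\right) \frac{1}{471418} = \left(-96025718\right) \frac{1}{471418} = - \frac{48012859}{235709}$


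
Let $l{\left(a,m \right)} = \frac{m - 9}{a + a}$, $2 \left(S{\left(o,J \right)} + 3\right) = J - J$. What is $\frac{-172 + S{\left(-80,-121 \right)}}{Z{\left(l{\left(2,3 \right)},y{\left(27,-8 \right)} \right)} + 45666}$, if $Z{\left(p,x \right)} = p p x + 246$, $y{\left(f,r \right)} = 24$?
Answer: $- \frac{175}{45966} \approx -0.0038072$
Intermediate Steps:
$S{\left(o,J \right)} = -3$ ($S{\left(o,J \right)} = -3 + \frac{J - J}{2} = -3 + \frac{1}{2} \cdot 0 = -3 + 0 = -3$)
$l{\left(a,m \right)} = \frac{-9 + m}{2 a}$
$Z{\left(p,x \right)} = 246 + x p^{2}$ ($Z{\left(p,x \right)} = p^{2} x + 246 = x p^{2} + 246 = 246 + x p^{2}$)
$\frac{-172 + S{\left(-80,-121 \right)}}{Z{\left(l{\left(2,3 \right)},y{\left(27,-8 \right)} \right)} + 45666} = \frac{-172 - 3}{\left(246 + 24 \left(\frac{-9 + 3}{2 \cdot 2}\right)^{2}\right) + 45666} = - \frac{175}{\left(246 + 24 \left(\frac{1}{2} \cdot \frac{1}{2} \left(-6\right)\right)^{2}\right) + 45666} = - \frac{175}{\left(246 + 24 \left(- \frac{3}{2}\right)^{2}\right) + 45666} = - \frac{175}{\left(246 + 24 \cdot \frac{9}{4}\right) + 45666} = - \frac{175}{\left(246 + 54\right) + 45666} = - \frac{175}{300 + 45666} = - \frac{175}{45966}$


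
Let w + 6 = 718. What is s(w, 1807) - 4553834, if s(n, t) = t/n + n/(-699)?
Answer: -2266387779643/497688 ≈ -4.5538e+6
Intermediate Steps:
w = 712 (w = -6 + 718 = 712)
s(n, t) = -n/699 + t/n (s(n, t) = t/n + n*(-1/699) = t/n - n/699 = -n/699 + t/n)
s(w, 1807) - 4553834 = (-1/699*712 + 1807/712) - 4553834 = (-712/699 + 1807*(1/712)) - 4553834 = (-712/699 + 1807/712) - 4553834 = 756149/497688 - 4553834 = -2266387779643/497688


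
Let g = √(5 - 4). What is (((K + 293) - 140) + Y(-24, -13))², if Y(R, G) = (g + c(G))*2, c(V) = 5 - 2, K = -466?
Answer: 93025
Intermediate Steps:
g = 1 (g = √1 = 1)
c(V) = 3
Y(R, G) = 8 (Y(R, G) = (1 + 3)*2 = 4*2 = 8)
(((K + 293) - 140) + Y(-24, -13))² = (((-466 + 293) - 140) + 8)² = ((-173 - 140) + 8)² = (-313 + 8)² = (-305)² = 93025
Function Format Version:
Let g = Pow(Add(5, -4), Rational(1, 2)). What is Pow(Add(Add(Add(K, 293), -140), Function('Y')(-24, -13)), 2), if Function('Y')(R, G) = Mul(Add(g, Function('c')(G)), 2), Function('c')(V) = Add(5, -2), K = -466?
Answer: 93025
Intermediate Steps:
g = 1 (g = Pow(1, Rational(1, 2)) = 1)
Function('c')(V) = 3
Function('Y')(R, G) = 8 (Function('Y')(R, G) = Mul(Add(1, 3), 2) = Mul(4, 2) = 8)
Pow(Add(Add(Add(K, 293), -140), Function('Y')(-24, -13)), 2) = Pow(Add(Add(Add(-466, 293), -140), 8), 2) = Pow(Add(Add(-173, -140), 8), 2) = Pow(Add(-313, 8), 2) = Pow(-305, 2) = 93025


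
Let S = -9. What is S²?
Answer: 81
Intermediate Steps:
S² = (-9)² = 81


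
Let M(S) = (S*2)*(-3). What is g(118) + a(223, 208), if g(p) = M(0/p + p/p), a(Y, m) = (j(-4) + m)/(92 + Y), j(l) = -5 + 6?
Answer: -1681/315 ≈ -5.3365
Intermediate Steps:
M(S) = -6*S (M(S) = (2*S)*(-3) = -6*S)
j(l) = 1
a(Y, m) = (1 + m)/(92 + Y)
g(p) = -6 (g(p) = -6*(0/p + p/p) = -6*(0 + 1) = -6*1 = -6)
g(118) + a(223, 208) = -6 + (1 + 208)/(92 + 223) = -6 + 209/315 = -1681/315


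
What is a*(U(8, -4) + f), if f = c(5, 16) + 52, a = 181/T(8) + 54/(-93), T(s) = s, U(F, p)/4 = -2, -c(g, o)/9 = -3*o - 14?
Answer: 1645567/124 ≈ 13271.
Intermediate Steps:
c(g, o) = 126 + 27*o (c(g, o) = -9*(-3*o - 14) = -9*(-14 - 3*o) = 126 + 27*o)
U(F, p) = -8 (U(F, p) = 4*(-2) = -8)
a = 5467/248 (a = 181/8 + 54/(-93) = 181*(⅛) + 54*(-1/93) = 181/8 - 18/31 = 5467/248 ≈ 22.044)
f = 610 (f = (126 + 27*16) + 52 = (126 + 432) + 52 = 558 + 52 = 610)
a*(U(8, -4) + f) = 5467*(-8 + 610)/248 = (5467/248)*602 = 1645567/124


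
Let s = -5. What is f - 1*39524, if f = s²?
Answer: -39499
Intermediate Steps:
f = 25 (f = (-5)² = 25)
f - 1*39524 = 25 - 1*39524 = 25 - 39524 = -39499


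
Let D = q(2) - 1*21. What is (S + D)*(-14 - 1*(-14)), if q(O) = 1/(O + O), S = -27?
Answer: 0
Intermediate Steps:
q(O) = 1/(2*O)
D = -83/4 (D = (½)/2 - 1*21 = (½)*(½) - 21 = ¼ - 21 = -83/4 ≈ -20.750)
(S + D)*(-14 - 1*(-14)) = (-27 - 83/4)*(-14 - 1*(-14)) = -191*(-14 + 14)/4 = -191/4*0 = 0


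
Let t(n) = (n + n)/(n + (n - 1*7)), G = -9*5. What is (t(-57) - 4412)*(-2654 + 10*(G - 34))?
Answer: 1838193672/121 ≈ 1.5192e+7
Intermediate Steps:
G = -45
t(n) = 2*n/(-7 + 2*n) (t(n) = (2*n)/(n + (n - 7)) = (2*n)/(n + (-7 + n)) = (2*n)/(-7 + 2*n) = 2*n/(-7 + 2*n))
(t(-57) - 4412)*(-2654 + 10*(G - 34)) = (2*(-57)/(-7 + 2*(-57)) - 4412)*(-2654 + 10*(-45 - 34)) = (2*(-57)/(-7 - 114) - 4412)*(-2654 + 10*(-79)) = (2*(-57)/(-121) - 4412)*(-2654 - 790) = (2*(-57)*(-1/121) - 4412)*(-3444) = (114/121 - 4412)*(-3444) = -533738/121*(-3444) = 1838193672/121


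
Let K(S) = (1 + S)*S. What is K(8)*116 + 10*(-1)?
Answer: 8342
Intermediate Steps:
K(S) = S*(1 + S)
K(8)*116 + 10*(-1) = (8*(1 + 8))*116 + 10*(-1) = (8*9)*116 - 10 = 72*116 - 10 = 8352 - 10 = 8342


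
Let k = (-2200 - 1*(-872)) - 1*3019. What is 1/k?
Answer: -1/4347 ≈ -0.00023004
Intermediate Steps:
k = -4347 (k = (-2200 + 872) - 3019 = -1328 - 3019 = -4347)
1/k = 1/(-4347) = -1/4347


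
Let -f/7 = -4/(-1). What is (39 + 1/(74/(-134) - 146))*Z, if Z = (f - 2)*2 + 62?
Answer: 765748/9819 ≈ 77.986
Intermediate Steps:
f = -28 (f = -(-28)/(-1) = -(-28)*(-1) = -7*4 = -28)
Z = 2 (Z = (-28 - 2)*2 + 62 = -30*2 + 62 = -60 + 62 = 2)
(39 + 1/(74/(-134) - 146))*Z = (39 + 1/(74/(-134) - 146))*2 = (39 + 1/(74*(-1/134) - 146))*2 = (39 + 1/(-37/67 - 146))*2 = (39 + 1/(-9819/67))*2 = (39 - 67/9819)*2 = (382874/9819)*2 = 765748/9819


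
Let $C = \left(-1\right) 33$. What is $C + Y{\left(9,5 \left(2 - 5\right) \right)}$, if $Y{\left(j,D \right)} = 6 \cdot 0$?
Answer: $-33$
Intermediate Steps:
$Y{\left(j,D \right)} = 0$
$C = -33$
$C + Y{\left(9,5 \left(2 - 5\right) \right)} = -33 + 0 = -33$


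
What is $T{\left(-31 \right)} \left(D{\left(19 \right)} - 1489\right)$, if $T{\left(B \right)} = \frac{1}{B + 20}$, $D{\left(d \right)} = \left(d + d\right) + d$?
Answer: $\frac{1432}{11} \approx 130.18$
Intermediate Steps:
$D{\left(d \right)} = 3 d$ ($D{\left(d \right)} = 2 d + d = 3 d$)
$T{\left(B \right)} = \frac{1}{20 + B}$
$T{\left(-31 \right)} \left(D{\left(19 \right)} - 1489\right) = \frac{3 \cdot 19 - 1489}{20 - 31} = \frac{57 - 1489}{-11} = \left(- \frac{1}{11}\right) \left(-1432\right) = \frac{1432}{11}$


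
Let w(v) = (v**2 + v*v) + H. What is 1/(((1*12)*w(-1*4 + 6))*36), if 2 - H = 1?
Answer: 1/3888 ≈ 0.00025720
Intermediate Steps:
H = 1 (H = 2 - 1*1 = 2 - 1 = 1)
w(v) = 1 + 2*v**2 (w(v) = (v**2 + v*v) + 1 = (v**2 + v**2) + 1 = 2*v**2 + 1 = 1 + 2*v**2)
1/(((1*12)*w(-1*4 + 6))*36) = 1/(((1*12)*(1 + 2*(-1*4 + 6)**2))*36) = 1/((12*(1 + 2*(-4 + 6)**2))*36) = 1/((12*(1 + 2*2**2))*36) = 1/((12*(1 + 2*4))*36) = 1/((12*(1 + 8))*36) = 1/((12*9)*36) = 1/(108*36) = 1/3888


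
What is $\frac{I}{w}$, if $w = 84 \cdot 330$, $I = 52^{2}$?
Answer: $\frac{338}{3465} \approx 0.097547$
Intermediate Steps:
$I = 2704$
$w = 27720$
$\frac{I}{w} = \frac{2704}{27720} = 2704 \cdot \frac{1}{27720} = \frac{338}{3465}$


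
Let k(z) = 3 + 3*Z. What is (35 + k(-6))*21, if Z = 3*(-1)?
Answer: 609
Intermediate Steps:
Z = -3
k(z) = -6 (k(z) = 3 + 3*(-3) = 3 - 9 = -6)
(35 + k(-6))*21 = (35 - 6)*21 = 29*21 = 609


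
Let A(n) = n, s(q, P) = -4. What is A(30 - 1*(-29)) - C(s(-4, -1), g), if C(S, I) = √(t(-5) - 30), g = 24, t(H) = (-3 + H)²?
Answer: 59 - √34 ≈ 53.169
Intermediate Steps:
C(S, I) = √34 (C(S, I) = √((-3 - 5)² - 30) = √((-8)² - 30) = √(64 - 30) = √34)
A(30 - 1*(-29)) - C(s(-4, -1), g) = (30 - 1*(-29)) - √34 = (30 + 29) - √34 = 59 - √34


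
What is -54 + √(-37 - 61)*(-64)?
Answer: -54 - 448*I*√2 ≈ -54.0 - 633.57*I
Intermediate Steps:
-54 + √(-37 - 61)*(-64) = -54 + √(-98)*(-64) = -54 + (7*I*√2)*(-64) = -54 - 448*I*√2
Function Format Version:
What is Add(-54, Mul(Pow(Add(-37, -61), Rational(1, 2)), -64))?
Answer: Add(-54, Mul(-448, I, Pow(2, Rational(1, 2)))) ≈ Add(-54.000, Mul(-633.57, I))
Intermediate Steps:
Add(-54, Mul(Pow(Add(-37, -61), Rational(1, 2)), -64)) = Add(-54, Mul(Pow(-98, Rational(1, 2)), -64)) = Add(-54, Mul(Mul(7, I, Pow(2, Rational(1, 2))), -64)) = Add(-54, Mul(-448, I, Pow(2, Rational(1, 2))))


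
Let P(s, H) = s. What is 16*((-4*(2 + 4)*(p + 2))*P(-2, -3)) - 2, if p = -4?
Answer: -1538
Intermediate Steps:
16*((-4*(2 + 4)*(p + 2))*P(-2, -3)) - 2 = 16*(-4*(2 + 4)*(-4 + 2)*(-2)) - 2 = 16*(-24*(-2)*(-2)) - 2 = 16*(-4*(-12)*(-2)) - 2 = 16*(48*(-2)) - 2 = 16*(-96) - 2 = -1536 - 2 = -1538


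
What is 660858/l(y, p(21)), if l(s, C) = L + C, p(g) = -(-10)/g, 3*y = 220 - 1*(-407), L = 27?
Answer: 13878018/577 ≈ 24052.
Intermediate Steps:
y = 209 (y = (220 - 1*(-407))/3 = (220 + 407)/3 = (⅓)*627 = 209)
p(g) = 10/g
l(s, C) = 27 + C
660858/l(y, p(21)) = 660858/(27 + 10/21) = 660858/(577/21) = 660858*(21/577) = 13878018/577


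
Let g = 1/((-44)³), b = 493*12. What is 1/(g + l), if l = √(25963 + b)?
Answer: 85184/231324029415423 + 7256313856*√31879/231324029415423 ≈ 0.0056008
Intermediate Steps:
b = 5916
g = -1/85184 (g = 1/(-85184) = -1/85184 ≈ -1.1739e-5)
l = √31879 (l = √(25963 + 5916) = √31879 ≈ 178.55)
1/(g + l) = 1/(-1/85184 + √31879)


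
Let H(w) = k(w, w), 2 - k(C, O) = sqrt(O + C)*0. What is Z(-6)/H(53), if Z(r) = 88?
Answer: 44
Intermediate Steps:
k(C, O) = 2 (k(C, O) = 2 - sqrt(O + C)*0 = 2 - sqrt(C + O)*0 = 2 - 1*0 = 2 + 0 = 2)
H(w) = 2
Z(-6)/H(53) = 88/2 = 88*(1/2) = 44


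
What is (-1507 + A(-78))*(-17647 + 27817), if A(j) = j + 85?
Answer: -15255000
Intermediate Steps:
A(j) = 85 + j
(-1507 + A(-78))*(-17647 + 27817) = (-1507 + (85 - 78))*(-17647 + 27817) = (-1507 + 7)*10170 = -1500*10170 = -15255000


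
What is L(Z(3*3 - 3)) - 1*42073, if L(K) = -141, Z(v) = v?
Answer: -42214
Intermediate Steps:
L(Z(3*3 - 3)) - 1*42073 = -141 - 1*42073 = -141 - 42073 = -42214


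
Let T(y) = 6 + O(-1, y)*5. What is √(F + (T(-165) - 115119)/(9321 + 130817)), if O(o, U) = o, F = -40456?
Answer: I*√198629430672587/70069 ≈ 201.14*I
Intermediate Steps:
T(y) = 1 (T(y) = 6 - 1*5 = 6 - 5 = 1)
√(F + (T(-165) - 115119)/(9321 + 130817)) = √(-40456 + (1 - 115119)/(9321 + 130817)) = √(-40456 - 115118/140138) = √(-40456 - 115118*1/140138) = √(-40456 - 57559/70069) = √(-2834769023/70069) = I*√198629430672587/70069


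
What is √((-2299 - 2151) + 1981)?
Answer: I*√2469 ≈ 49.689*I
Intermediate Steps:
√((-2299 - 2151) + 1981) = √(-4450 + 1981) = √(-2469) = I*√2469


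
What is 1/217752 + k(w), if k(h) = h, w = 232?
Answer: 50518465/217752 ≈ 232.00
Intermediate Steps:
1/217752 + k(w) = 1/217752 + 232 = 50518465/217752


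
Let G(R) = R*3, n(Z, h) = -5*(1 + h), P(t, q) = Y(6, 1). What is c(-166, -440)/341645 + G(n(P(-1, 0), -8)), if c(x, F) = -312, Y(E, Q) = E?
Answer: 35872413/341645 ≈ 105.00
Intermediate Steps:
P(t, q) = 6
n(Z, h) = -5 - 5*h
G(R) = 3*R
c(-166, -440)/341645 + G(n(P(-1, 0), -8)) = -312/341645 + 3*(-5 - 5*(-8)) = -312*1/341645 + 3*(-5 + 40) = -312/341645 + 3*35 = -312/341645 + 105 = 35872413/341645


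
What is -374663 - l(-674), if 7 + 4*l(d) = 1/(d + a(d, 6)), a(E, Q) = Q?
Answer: -1001094859/2672 ≈ -3.7466e+5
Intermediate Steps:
l(d) = -7/4 + 1/(4*(6 + d)) (l(d) = -7/4 + 1/(4*(d + 6)) = -7/4 + 1/(4*(6 + d)))
-374663 - l(-674) = -374663 - (-41 - 7*(-674))/(4*(6 - 674)) = -374663 - (-41 + 4718)/(4*(-668)) = -374663 - (-1)*4677/(4*668) = -374663 - 1*(-4677/2672) = -374663 + 4677/2672 = -1001094859/2672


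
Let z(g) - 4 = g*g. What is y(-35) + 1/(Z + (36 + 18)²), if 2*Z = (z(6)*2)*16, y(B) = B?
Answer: -124459/3556 ≈ -35.000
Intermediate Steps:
z(g) = 4 + g² (z(g) = 4 + g*g = 4 + g²)
Z = 640 (Z = (((4 + 6²)*2)*16)/2 = (((4 + 36)*2)*16)/2 = ((40*2)*16)/2 = (80*16)/2 = (½)*1280 = 640)
y(-35) + 1/(Z + (36 + 18)²) = -35 + 1/(640 + (36 + 18)²) = -35 + 1/(640 + 54²) = -35 + 1/(640 + 2916) = -35 + 1/3556 = -124459/3556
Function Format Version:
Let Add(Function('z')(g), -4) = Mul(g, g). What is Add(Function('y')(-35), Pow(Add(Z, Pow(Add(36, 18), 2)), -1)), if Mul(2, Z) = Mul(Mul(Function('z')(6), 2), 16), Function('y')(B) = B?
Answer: Rational(-124459, 3556) ≈ -35.000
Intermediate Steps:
Function('z')(g) = Add(4, Pow(g, 2)) (Function('z')(g) = Add(4, Mul(g, g)) = Add(4, Pow(g, 2)))
Z = 640 (Z = Mul(Rational(1, 2), Mul(Mul(Add(4, Pow(6, 2)), 2), 16)) = Mul(Rational(1, 2), Mul(Mul(Add(4, 36), 2), 16)) = Mul(Rational(1, 2), Mul(Mul(40, 2), 16)) = Mul(Rational(1, 2), Mul(80, 16)) = Mul(Rational(1, 2), 1280) = 640)
Add(Function('y')(-35), Pow(Add(Z, Pow(Add(36, 18), 2)), -1)) = Add(-35, Pow(Add(640, Pow(Add(36, 18), 2)), -1)) = Add(-35, Pow(Add(640, Pow(54, 2)), -1)) = Add(-35, Pow(Add(640, 2916), -1)) = Add(-35, Pow(3556, -1)) = Add(-35, Rational(1, 3556)) = Rational(-124459, 3556)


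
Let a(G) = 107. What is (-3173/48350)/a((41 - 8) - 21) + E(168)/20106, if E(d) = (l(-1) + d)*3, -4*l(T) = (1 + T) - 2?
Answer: 850460879/34672461900 ≈ 0.024528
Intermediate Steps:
l(T) = ¼ - T/4 (l(T) = -((1 + T) - 2)/4 = -(-1 + T)/4 = ¼ - T/4)
E(d) = 3/2 + 3*d (E(d) = ((¼ - ¼*(-1)) + d)*3 = ((¼ + ¼) + d)*3 = (½ + d)*3 = 3/2 + 3*d)
(-3173/48350)/a((41 - 8) - 21) + E(168)/20106 = -3173/48350/107 + (3/2 + 3*168)/20106 = -3173*1/48350*(1/107) + (3/2 + 504)*(1/20106) = -3173/48350*1/107 + (1011/2)*(1/20106) = -3173/5173450 + 337/13404 = 850460879/34672461900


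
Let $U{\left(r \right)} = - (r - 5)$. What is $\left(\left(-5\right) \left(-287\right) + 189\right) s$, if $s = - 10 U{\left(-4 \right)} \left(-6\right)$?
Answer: $876960$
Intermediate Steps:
$U{\left(r \right)} = 5 - r$ ($U{\left(r \right)} = - (-5 + r) = 5 - r$)
$s = 540$ ($s = - 10 \left(5 - -4\right) \left(-6\right) = - 10 \left(5 + 4\right) \left(-6\right) = \left(-10\right) 9 \left(-6\right) = \left(-90\right) \left(-6\right) = 540$)
$\left(\left(-5\right) \left(-287\right) + 189\right) s = \left(\left(-5\right) \left(-287\right) + 189\right) 540 = \left(1435 + 189\right) 540 = 1624 \cdot 540 = 876960$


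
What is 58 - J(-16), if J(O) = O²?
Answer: -198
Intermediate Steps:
58 - J(-16) = 58 - 1*(-16)² = 58 - 1*256 = 58 - 256 = -198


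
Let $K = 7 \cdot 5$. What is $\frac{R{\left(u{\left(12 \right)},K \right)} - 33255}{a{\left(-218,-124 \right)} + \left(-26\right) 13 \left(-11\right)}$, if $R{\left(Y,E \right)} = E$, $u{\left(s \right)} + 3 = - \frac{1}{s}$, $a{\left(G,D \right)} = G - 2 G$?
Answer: $- \frac{8305}{984} \approx -8.44$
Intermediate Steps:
$a{\left(G,D \right)} = - G$
$K = 35$
$u{\left(s \right)} = -3 - \frac{1}{s}$
$\frac{R{\left(u{\left(12 \right)},K \right)} - 33255}{a{\left(-218,-124 \right)} + \left(-26\right) 13 \left(-11\right)} = \frac{35 - 33255}{\left(-1\right) \left(-218\right) + \left(-26\right) 13 \left(-11\right)} = - \frac{33220}{218 - -3718} = - \frac{33220}{218 + 3718} = - \frac{33220}{3936} = \left(-33220\right) \frac{1}{3936} = - \frac{8305}{984}$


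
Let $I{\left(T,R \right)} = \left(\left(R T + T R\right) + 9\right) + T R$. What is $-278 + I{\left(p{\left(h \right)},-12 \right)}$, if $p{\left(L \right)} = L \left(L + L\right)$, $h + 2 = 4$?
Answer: $-557$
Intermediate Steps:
$h = 2$ ($h = -2 + 4 = 2$)
$p{\left(L \right)} = 2 L^{2}$ ($p{\left(L \right)} = L 2 L = 2 L^{2}$)
$I{\left(T,R \right)} = 9 + 3 R T$ ($I{\left(T,R \right)} = \left(\left(R T + R T\right) + 9\right) + R T = \left(2 R T + 9\right) + R T = \left(9 + 2 R T\right) + R T = 9 + 3 R T$)
$-278 + I{\left(p{\left(h \right)},-12 \right)} = -278 + \left(9 + 3 \left(-12\right) 2 \cdot 2^{2}\right) = -278 + \left(9 + 3 \left(-12\right) 2 \cdot 4\right) = -278 + \left(9 + 3 \left(-12\right) 8\right) = -278 + \left(9 - 288\right) = -278 - 279 = -557$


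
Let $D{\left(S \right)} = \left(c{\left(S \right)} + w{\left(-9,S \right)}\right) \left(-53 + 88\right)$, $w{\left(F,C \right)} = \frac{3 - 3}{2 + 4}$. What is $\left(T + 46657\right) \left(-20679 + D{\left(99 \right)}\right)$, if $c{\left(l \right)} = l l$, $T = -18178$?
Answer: $9180376524$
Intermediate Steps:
$w{\left(F,C \right)} = 0$ ($w{\left(F,C \right)} = \frac{0}{6} = 0 \cdot \frac{1}{6} = 0$)
$c{\left(l \right)} = l^{2}$
$D{\left(S \right)} = 35 S^{2}$ ($D{\left(S \right)} = \left(S^{2} + 0\right) \left(-53 + 88\right) = S^{2} \cdot 35 = 35 S^{2}$)
$\left(T + 46657\right) \left(-20679 + D{\left(99 \right)}\right) = \left(-18178 + 46657\right) \left(-20679 + 35 \cdot 99^{2}\right) = 28479 \left(-20679 + 35 \cdot 9801\right) = 28479 \left(-20679 + 343035\right) = 28479 \cdot 322356 = 9180376524$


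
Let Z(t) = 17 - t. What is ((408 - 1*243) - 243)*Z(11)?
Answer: -468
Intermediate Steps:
((408 - 1*243) - 243)*Z(11) = ((408 - 1*243) - 243)*(17 - 1*11) = ((408 - 243) - 243)*(17 - 11) = (165 - 243)*6 = -78*6 = -468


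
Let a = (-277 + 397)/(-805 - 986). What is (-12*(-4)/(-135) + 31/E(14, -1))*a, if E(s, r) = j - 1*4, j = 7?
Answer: -3592/5373 ≈ -0.66853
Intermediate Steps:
a = -40/597 (a = 120/(-1791) = 120*(-1/1791) = -40/597 ≈ -0.067002)
E(s, r) = 3 (E(s, r) = 7 - 1*4 = 7 - 4 = 3)
(-12*(-4)/(-135) + 31/E(14, -1))*a = (-12*(-4)/(-135) + 31/3)*(-40/597) = (48*(-1/135) + 31*(⅓))*(-40/597) = (-16/45 + 31/3)*(-40/597) = (449/45)*(-40/597) = -3592/5373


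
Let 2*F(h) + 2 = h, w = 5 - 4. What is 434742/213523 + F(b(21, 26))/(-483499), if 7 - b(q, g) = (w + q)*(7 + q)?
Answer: 420525107069/206476313954 ≈ 2.0367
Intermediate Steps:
w = 1
b(q, g) = 7 - (1 + q)*(7 + q)
F(h) = -1 + h/2
434742/213523 + F(b(21, 26))/(-483499) = 434742/213523 + (-1 + (21*(-8 - 1*21))/2)/(-483499) = 434742*(1/213523) + (-1 + (21*(-8 - 21))/2)*(-1/483499) = 434742/213523 + (-1 + (21*(-29))/2)*(-1/483499) = 434742/213523 + (-1 + (½)*(-609))*(-1/483499) = 434742/213523 + (-1 - 609/2)*(-1/483499) = 434742/213523 - 611/2*(-1/483499) = 434742/213523 + 611/966998 = 420525107069/206476313954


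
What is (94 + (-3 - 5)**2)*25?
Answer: 3950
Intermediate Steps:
(94 + (-3 - 5)**2)*25 = (94 + (-8)**2)*25 = (94 + 64)*25 = 158*25 = 3950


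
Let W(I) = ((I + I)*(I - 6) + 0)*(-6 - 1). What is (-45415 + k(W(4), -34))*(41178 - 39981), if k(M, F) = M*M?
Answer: -39346587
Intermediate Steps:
W(I) = -14*I*(-6 + I) (W(I) = ((2*I)*(-6 + I) + 0)*(-7) = (2*I*(-6 + I) + 0)*(-7) = (2*I*(-6 + I))*(-7) = -14*I*(-6 + I))
k(M, F) = M²
(-45415 + k(W(4), -34))*(41178 - 39981) = (-45415 + (14*4*(6 - 1*4))²)*(41178 - 39981) = (-45415 + (14*4*(6 - 4))²)*1197 = (-45415 + (14*4*2)²)*1197 = (-45415 + 112²)*1197 = (-45415 + 12544)*1197 = -32871*1197 = -39346587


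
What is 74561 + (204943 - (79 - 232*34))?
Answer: 287313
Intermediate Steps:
74561 + (204943 - (79 - 232*34)) = 74561 + (204943 - (79 - 7888)) = 74561 + (204943 - 1*(-7809)) = 74561 + (204943 + 7809) = 74561 + 212752 = 287313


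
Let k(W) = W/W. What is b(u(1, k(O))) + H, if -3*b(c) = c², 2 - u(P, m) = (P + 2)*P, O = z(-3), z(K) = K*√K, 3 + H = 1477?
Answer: 4421/3 ≈ 1473.7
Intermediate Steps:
H = 1474 (H = -3 + 1477 = 1474)
z(K) = K^(3/2)
O = -3*I*√3 (O = (-3)^(3/2) = -3*I*√3 ≈ -5.1962*I)
k(W) = 1
u(P, m) = 2 - P*(2 + P) (u(P, m) = 2 - (P + 2)*P = 2 - (2 + P)*P = 2 - P*(2 + P))
b(c) = -c²/3
b(u(1, k(O))) + H = -(2 - 1*1² - 2*1)²/3 + 1474 = -(2 - 1*1 - 2)²/3 + 1474 = -(2 - 1 - 2)²/3 + 1474 = -⅓*(-1)² + 1474 = -⅓*1 + 1474 = -⅓ + 1474 = 4421/3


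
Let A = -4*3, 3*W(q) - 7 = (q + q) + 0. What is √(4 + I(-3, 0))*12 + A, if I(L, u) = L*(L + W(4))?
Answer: -12 + 12*I*√2 ≈ -12.0 + 16.971*I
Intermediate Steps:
W(q) = 7/3 + 2*q/3 (W(q) = 7/3 + ((q + q) + 0)/3 = 7/3 + (2*q + 0)/3 = 7/3 + (2*q)/3 = 7/3 + 2*q/3)
A = -12
I(L, u) = L*(5 + L) (I(L, u) = L*(L + (7/3 + (⅔)*4)) = L*(L + (7/3 + 8/3)) = L*(L + 5) = L*(5 + L))
√(4 + I(-3, 0))*12 + A = √(4 - 3*(5 - 3))*12 - 12 = √(4 - 3*2)*12 - 12 = √(4 - 6)*12 - 12 = √(-2)*12 - 12 = (I*√2)*12 - 12 = 12*I*√2 - 12 = -12 + 12*I*√2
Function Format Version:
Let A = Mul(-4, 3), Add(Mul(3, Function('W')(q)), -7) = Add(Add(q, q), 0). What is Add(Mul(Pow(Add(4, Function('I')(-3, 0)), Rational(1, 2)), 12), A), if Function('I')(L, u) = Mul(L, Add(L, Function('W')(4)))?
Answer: Add(-12, Mul(12, I, Pow(2, Rational(1, 2)))) ≈ Add(-12.000, Mul(16.971, I))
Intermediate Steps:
Function('W')(q) = Add(Rational(7, 3), Mul(Rational(2, 3), q)) (Function('W')(q) = Add(Rational(7, 3), Mul(Rational(1, 3), Add(Add(q, q), 0))) = Add(Rational(7, 3), Mul(Rational(1, 3), Add(Mul(2, q), 0))) = Add(Rational(7, 3), Mul(Rational(1, 3), Mul(2, q))) = Add(Rational(7, 3), Mul(Rational(2, 3), q)))
A = -12
Function('I')(L, u) = Mul(L, Add(5, L)) (Function('I')(L, u) = Mul(L, Add(L, Add(Rational(7, 3), Mul(Rational(2, 3), 4)))) = Mul(L, Add(L, Add(Rational(7, 3), Rational(8, 3)))) = Mul(L, Add(L, 5)) = Mul(L, Add(5, L)))
Add(Mul(Pow(Add(4, Function('I')(-3, 0)), Rational(1, 2)), 12), A) = Add(Mul(Pow(Add(4, Mul(-3, Add(5, -3))), Rational(1, 2)), 12), -12) = Add(Mul(Pow(Add(4, Mul(-3, 2)), Rational(1, 2)), 12), -12) = Add(Mul(Pow(Add(4, -6), Rational(1, 2)), 12), -12) = Add(Mul(Pow(-2, Rational(1, 2)), 12), -12) = Add(Mul(Mul(I, Pow(2, Rational(1, 2))), 12), -12) = Add(Mul(12, I, Pow(2, Rational(1, 2))), -12) = Add(-12, Mul(12, I, Pow(2, Rational(1, 2))))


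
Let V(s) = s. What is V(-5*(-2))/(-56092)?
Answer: -5/28046 ≈ -0.00017828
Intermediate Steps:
V(-5*(-2))/(-56092) = -5*(-2)/(-56092) = 10*(-1/56092) = -5/28046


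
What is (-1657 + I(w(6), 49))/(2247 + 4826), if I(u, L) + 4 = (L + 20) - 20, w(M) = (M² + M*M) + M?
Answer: -1612/7073 ≈ -0.22791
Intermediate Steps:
w(M) = M + 2*M² (w(M) = (M² + M²) + M = 2*M² + M = M + 2*M²)
I(u, L) = -4 + L (I(u, L) = -4 + ((L + 20) - 20) = -4 + ((20 + L) - 20) = -4 + L)
(-1657 + I(w(6), 49))/(2247 + 4826) = (-1657 + (-4 + 49))/(2247 + 4826) = (-1657 + 45)/7073 = -1612*1/7073 = -1612/7073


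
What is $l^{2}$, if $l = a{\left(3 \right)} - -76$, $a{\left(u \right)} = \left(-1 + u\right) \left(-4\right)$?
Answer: $4624$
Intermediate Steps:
$a{\left(u \right)} = 4 - 4 u$
$l = 68$ ($l = \left(4 - 12\right) - -76 = \left(4 - 12\right) + 76 = -8 + 76 = 68$)
$l^{2} = 68^{2} = 4624$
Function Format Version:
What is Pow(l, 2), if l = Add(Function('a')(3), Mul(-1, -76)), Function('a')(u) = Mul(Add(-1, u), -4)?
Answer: 4624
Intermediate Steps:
Function('a')(u) = Add(4, Mul(-4, u))
l = 68 (l = Add(Add(4, Mul(-4, 3)), Mul(-1, -76)) = Add(Add(4, -12), 76) = Add(-8, 76) = 68)
Pow(l, 2) = Pow(68, 2) = 4624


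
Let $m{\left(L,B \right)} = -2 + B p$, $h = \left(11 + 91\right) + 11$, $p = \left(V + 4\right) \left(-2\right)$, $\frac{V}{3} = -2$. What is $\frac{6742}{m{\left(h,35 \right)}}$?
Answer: $\frac{3371}{69} \approx 48.855$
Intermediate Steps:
$V = -6$ ($V = 3 \left(-2\right) = -6$)
$p = 4$ ($p = \left(-6 + 4\right) \left(-2\right) = \left(-2\right) \left(-2\right) = 4$)
$h = 113$ ($h = 102 + 11 = 113$)
$m{\left(L,B \right)} = -2 + 4 B$ ($m{\left(L,B \right)} = -2 + B 4 = -2 + 4 B$)
$\frac{6742}{m{\left(h,35 \right)}} = \frac{6742}{-2 + 4 \cdot 35} = \frac{6742}{-2 + 140} = \frac{6742}{138} = 6742 \cdot \frac{1}{138} = \frac{3371}{69}$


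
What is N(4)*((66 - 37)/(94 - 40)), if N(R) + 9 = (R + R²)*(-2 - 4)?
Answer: -1247/18 ≈ -69.278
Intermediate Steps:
N(R) = -9 - 6*R - 6*R² (N(R) = -9 + (R + R²)*(-2 - 4) = -9 + (R + R²)*(-6) = -9 + (-6*R - 6*R²) = -9 - 6*R - 6*R²)
N(4)*((66 - 37)/(94 - 40)) = (-9 - 6*4 - 6*4²)*((66 - 37)/(94 - 40)) = (-9 - 24 - 6*16)*(29/54) = (-9 - 24 - 96)*(29*(1/54)) = -129*29/54 = -1247/18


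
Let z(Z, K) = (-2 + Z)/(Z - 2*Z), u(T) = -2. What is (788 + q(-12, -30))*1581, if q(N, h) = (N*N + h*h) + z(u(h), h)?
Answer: 2893230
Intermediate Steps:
z(Z, K) = -(-2 + Z)/Z (z(Z, K) = (-2 + Z)/((-Z)) = (-2 + Z)*(-1/Z) = -(-2 + Z)/Z)
q(N, h) = -2 + N² + h² (q(N, h) = (N*N + h*h) + (2 - 1*(-2))/(-2) = (N² + h²) - (2 + 2)/2 = (N² + h²) - ½*4 = (N² + h²) - 2 = -2 + N² + h²)
(788 + q(-12, -30))*1581 = (788 + (-2 + (-12)² + (-30)²))*1581 = (788 + (-2 + 144 + 900))*1581 = (788 + 1042)*1581 = 1830*1581 = 2893230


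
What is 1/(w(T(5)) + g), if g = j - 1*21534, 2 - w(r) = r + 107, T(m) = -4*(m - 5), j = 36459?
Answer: 1/14820 ≈ 6.7476e-5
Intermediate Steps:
T(m) = 20 - 4*m (T(m) = -4*(-5 + m) = 20 - 4*m)
w(r) = -105 - r (w(r) = 2 - (r + 107) = 2 - (107 + r) = 2 + (-107 - r) = -105 - r)
g = 14925 (g = 36459 - 1*21534 = 36459 - 21534 = 14925)
1/(w(T(5)) + g) = 1/((-105 - (20 - 4*5)) + 14925) = 1/((-105 - (20 - 20)) + 14925) = 1/((-105 - 1*0) + 14925) = 1/((-105 + 0) + 14925) = 1/(-105 + 14925) = 1/14820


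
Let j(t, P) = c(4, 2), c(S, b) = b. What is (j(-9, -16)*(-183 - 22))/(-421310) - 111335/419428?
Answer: -4673458337/17670921068 ≈ -0.26447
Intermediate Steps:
j(t, P) = 2
(j(-9, -16)*(-183 - 22))/(-421310) - 111335/419428 = (2*(-183 - 22))/(-421310) - 111335/419428 = (2*(-205))*(-1/421310) - 111335*1/419428 = -410*(-1/421310) - 111335/419428 = 41/42131 - 111335/419428 = -4673458337/17670921068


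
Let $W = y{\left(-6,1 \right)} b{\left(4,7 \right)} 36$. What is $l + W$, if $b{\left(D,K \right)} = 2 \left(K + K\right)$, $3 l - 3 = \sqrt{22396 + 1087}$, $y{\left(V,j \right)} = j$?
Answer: $1009 + \frac{\sqrt{23483}}{3} \approx 1060.1$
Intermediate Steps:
$l = 1 + \frac{\sqrt{23483}}{3}$ ($l = 1 + \frac{\sqrt{22396 + 1087}}{3} = 1 + \frac{\sqrt{23483}}{3} \approx 52.081$)
$b{\left(D,K \right)} = 4 K$ ($b{\left(D,K \right)} = 2 \cdot 2 K = 4 K$)
$W = 1008$ ($W = 1 \cdot 4 \cdot 7 \cdot 36 = 1 \cdot 28 \cdot 36 = 28 \cdot 36 = 1008$)
$l + W = \left(1 + \frac{\sqrt{23483}}{3}\right) + 1008 = 1009 + \frac{\sqrt{23483}}{3}$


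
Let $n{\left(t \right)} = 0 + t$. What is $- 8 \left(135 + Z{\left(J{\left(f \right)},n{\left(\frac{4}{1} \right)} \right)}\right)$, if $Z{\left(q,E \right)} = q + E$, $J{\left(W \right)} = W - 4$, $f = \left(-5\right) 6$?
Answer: $-840$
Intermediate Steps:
$n{\left(t \right)} = t$
$f = -30$
$J{\left(W \right)} = -4 + W$ ($J{\left(W \right)} = W - 4 = -4 + W$)
$Z{\left(q,E \right)} = E + q$
$- 8 \left(135 + Z{\left(J{\left(f \right)},n{\left(\frac{4}{1} \right)} \right)}\right) = - 8 \left(135 + \left(\frac{4}{1} - 34\right)\right) = - 8 \left(135 + \left(4 \cdot 1 - 34\right)\right) = - 8 \left(135 + \left(4 - 34\right)\right) = - 8 \left(135 - 30\right) = \left(-8\right) 105 = -840$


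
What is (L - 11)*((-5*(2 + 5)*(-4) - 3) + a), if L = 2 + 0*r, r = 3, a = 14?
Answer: -1359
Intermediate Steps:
L = 2 (L = 2 + 0*3 = 2 + 0 = 2)
(L - 11)*((-5*(2 + 5)*(-4) - 3) + a) = (2 - 11)*((-5*(2 + 5)*(-4) - 3) + 14) = -9*((-35*(-4) - 3) + 14) = -9*((-5*(-28) - 3) + 14) = -9*((140 - 3) + 14) = -9*(137 + 14) = -9*151 = -1359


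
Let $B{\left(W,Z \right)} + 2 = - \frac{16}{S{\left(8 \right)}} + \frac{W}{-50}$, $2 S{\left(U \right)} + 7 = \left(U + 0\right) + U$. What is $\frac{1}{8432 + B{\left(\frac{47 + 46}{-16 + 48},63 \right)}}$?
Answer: $\frac{14400}{121339963} \approx 0.00011867$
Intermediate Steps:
$S{\left(U \right)} = - \frac{7}{2} + U$ ($S{\left(U \right)} = - \frac{7}{2} + \frac{\left(U + 0\right) + U}{2} = - \frac{7}{2} + \frac{U + U}{2} = - \frac{7}{2} + \frac{2 U}{2} = - \frac{7}{2} + U$)
$B{\left(W,Z \right)} = - \frac{50}{9} - \frac{W}{50}$ ($B{\left(W,Z \right)} = -2 + \left(- \frac{16}{- \frac{7}{2} + 8} + \frac{W}{-50}\right) = -2 + \left(- \frac{16}{\frac{9}{2}} + W \left(- \frac{1}{50}\right)\right) = -2 - \left(\frac{32}{9} + \frac{W}{50}\right) = - \frac{50}{9} - \frac{W}{50}$)
$\frac{1}{8432 + B{\left(\frac{47 + 46}{-16 + 48},63 \right)}} = \frac{1}{8432 - \left(\frac{50}{9} + \frac{\left(47 + 46\right) \frac{1}{-16 + 48}}{50}\right)} = \frac{1}{8432 - \left(\frac{50}{9} + \frac{93 \cdot \frac{1}{32}}{50}\right)} = \frac{1}{8432 - \frac{80837}{14400}} = \frac{1}{\frac{121339963}{14400}} = \frac{14400}{121339963}$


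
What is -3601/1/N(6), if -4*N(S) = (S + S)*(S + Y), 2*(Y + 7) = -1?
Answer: -32409/2 ≈ -16205.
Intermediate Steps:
Y = -15/2 (Y = -7 + (1/2)*(-1) = -7 - 1/2 = -15/2 ≈ -7.5000)
N(S) = -S*(-15/2 + S)/2 (N(S) = -(S + S)*(S - 15/2)/4 = -2*S*(-15/2 + S)/4 = -S*(-15/2 + S)/2)
-3601/1/N(6) = -3601/1/((1/4)*6*(15 - 2*6)) = -3601/1/((1/4)*6*(15 - 12)) = -3601/1/((1/4)*6*3) = -3601/1/(9/2) = -3601/(2/9) = (9/2)*(-3601) = -32409/2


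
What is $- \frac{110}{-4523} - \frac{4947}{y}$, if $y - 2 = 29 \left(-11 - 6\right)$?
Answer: $\frac{22429291}{2220793} \approx 10.1$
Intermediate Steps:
$y = -491$ ($y = 2 + 29 \left(-11 - 6\right) = 2 + 29 \left(-17\right) = 2 - 493 = -491$)
$- \frac{110}{-4523} - \frac{4947}{y} = - \frac{110}{-4523} - \frac{4947}{-491} = \left(-110\right) \left(- \frac{1}{4523}\right) - - \frac{4947}{491} = \frac{110}{4523} + \frac{4947}{491} = \frac{22429291}{2220793}$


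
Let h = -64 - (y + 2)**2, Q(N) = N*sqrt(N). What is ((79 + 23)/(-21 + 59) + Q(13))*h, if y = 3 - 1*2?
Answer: -3723/19 - 949*sqrt(13) ≈ -3617.6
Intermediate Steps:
y = 1 (y = 3 - 2 = 1)
Q(N) = N**(3/2)
h = -73 (h = -64 - (1 + 2)**2 = -64 - 1*3**2 = -64 - 1*9 = -64 - 9 = -73)
((79 + 23)/(-21 + 59) + Q(13))*h = ((79 + 23)/(-21 + 59) + 13**(3/2))*(-73) = (102/38 + 13*sqrt(13))*(-73) = (102*(1/38) + 13*sqrt(13))*(-73) = (51/19 + 13*sqrt(13))*(-73) = -3723/19 - 949*sqrt(13)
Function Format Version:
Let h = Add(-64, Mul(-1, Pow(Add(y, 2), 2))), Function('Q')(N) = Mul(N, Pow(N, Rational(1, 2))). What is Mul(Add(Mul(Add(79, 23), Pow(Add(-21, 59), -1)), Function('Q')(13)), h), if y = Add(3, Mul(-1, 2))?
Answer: Add(Rational(-3723, 19), Mul(-949, Pow(13, Rational(1, 2)))) ≈ -3617.6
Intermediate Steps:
y = 1 (y = Add(3, -2) = 1)
Function('Q')(N) = Pow(N, Rational(3, 2))
h = -73 (h = Add(-64, Mul(-1, Pow(Add(1, 2), 2))) = Add(-64, Mul(-1, Pow(3, 2))) = Add(-64, Mul(-1, 9)) = Add(-64, -9) = -73)
Mul(Add(Mul(Add(79, 23), Pow(Add(-21, 59), -1)), Function('Q')(13)), h) = Mul(Add(Mul(Add(79, 23), Pow(Add(-21, 59), -1)), Pow(13, Rational(3, 2))), -73) = Mul(Add(Mul(102, Pow(38, -1)), Mul(13, Pow(13, Rational(1, 2)))), -73) = Mul(Add(Mul(102, Rational(1, 38)), Mul(13, Pow(13, Rational(1, 2)))), -73) = Mul(Add(Rational(51, 19), Mul(13, Pow(13, Rational(1, 2)))), -73) = Add(Rational(-3723, 19), Mul(-949, Pow(13, Rational(1, 2))))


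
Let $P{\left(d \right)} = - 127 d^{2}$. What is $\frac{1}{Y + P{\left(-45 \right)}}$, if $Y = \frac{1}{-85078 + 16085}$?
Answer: $- \frac{68993}{17743274776} \approx -3.8884 \cdot 10^{-6}$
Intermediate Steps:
$Y = - \frac{1}{68993}$ ($Y = \frac{1}{-68993} = - \frac{1}{68993} \approx -1.4494 \cdot 10^{-5}$)
$\frac{1}{Y + P{\left(-45 \right)}} = \frac{1}{- \frac{1}{68993} - 127 \left(-45\right)^{2}} = \frac{1}{- \frac{1}{68993} - 257175} = \frac{1}{- \frac{17743274776}{68993}} = - \frac{68993}{17743274776}$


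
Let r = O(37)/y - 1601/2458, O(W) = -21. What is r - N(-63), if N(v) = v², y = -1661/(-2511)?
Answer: -16336659181/4082738 ≈ -4001.4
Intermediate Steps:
y = 1661/2511 (y = -1661*(-1/2511) = 1661/2511 ≈ 0.66149)
r = -132272059/4082738 (r = -21/1661/2511 - 1601/2458 = -21*2511/1661 - 1601*1/2458 = -52731/1661 - 1601/2458 = -132272059/4082738 ≈ -32.398)
r - N(-63) = -132272059/4082738 - 1*(-63)² = -132272059/4082738 - 1*3969 = -132272059/4082738 - 3969 = -16336659181/4082738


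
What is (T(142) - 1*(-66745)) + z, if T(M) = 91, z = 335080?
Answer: 401916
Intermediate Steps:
(T(142) - 1*(-66745)) + z = (91 - 1*(-66745)) + 335080 = (91 + 66745) + 335080 = 66836 + 335080 = 401916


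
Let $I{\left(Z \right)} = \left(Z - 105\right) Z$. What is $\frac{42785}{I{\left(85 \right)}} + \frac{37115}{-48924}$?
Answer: $- \frac{53907721}{2079270} \approx -25.926$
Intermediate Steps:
$I{\left(Z \right)} = Z \left(-105 + Z\right)$ ($I{\left(Z \right)} = \left(-105 + Z\right) Z = Z \left(-105 + Z\right)$)
$\frac{42785}{I{\left(85 \right)}} + \frac{37115}{-48924} = \frac{42785}{85 \left(-105 + 85\right)} + \frac{37115}{-48924} = \frac{42785}{85 \left(-20\right)} + 37115 \left(- \frac{1}{48924}\right) = \frac{42785}{-1700} - \frac{37115}{48924} = 42785 \left(- \frac{1}{1700}\right) - \frac{37115}{48924} = - \frac{8557}{340} - \frac{37115}{48924} = - \frac{53907721}{2079270}$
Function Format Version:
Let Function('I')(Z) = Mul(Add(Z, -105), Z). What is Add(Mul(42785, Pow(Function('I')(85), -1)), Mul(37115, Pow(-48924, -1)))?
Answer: Rational(-53907721, 2079270) ≈ -25.926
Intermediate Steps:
Function('I')(Z) = Mul(Z, Add(-105, Z)) (Function('I')(Z) = Mul(Add(-105, Z), Z) = Mul(Z, Add(-105, Z)))
Add(Mul(42785, Pow(Function('I')(85), -1)), Mul(37115, Pow(-48924, -1))) = Add(Mul(42785, Pow(Mul(85, Add(-105, 85)), -1)), Mul(37115, Pow(-48924, -1))) = Add(Mul(42785, Pow(Mul(85, -20), -1)), Mul(37115, Rational(-1, 48924))) = Add(Mul(42785, Pow(-1700, -1)), Rational(-37115, 48924)) = Add(Mul(42785, Rational(-1, 1700)), Rational(-37115, 48924)) = Add(Rational(-8557, 340), Rational(-37115, 48924)) = Rational(-53907721, 2079270)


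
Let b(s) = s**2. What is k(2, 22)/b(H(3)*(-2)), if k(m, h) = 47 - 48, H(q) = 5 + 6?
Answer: -1/484 ≈ -0.0020661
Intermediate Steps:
H(q) = 11
k(m, h) = -1
k(2, 22)/b(H(3)*(-2)) = -1/((11*(-2))**2) = -1/((-22)**2) = -1/484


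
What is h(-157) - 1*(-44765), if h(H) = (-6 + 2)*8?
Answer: 44733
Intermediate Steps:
h(H) = -32 (h(H) = -4*8 = -32)
h(-157) - 1*(-44765) = -32 - 1*(-44765) = -32 + 44765 = 44733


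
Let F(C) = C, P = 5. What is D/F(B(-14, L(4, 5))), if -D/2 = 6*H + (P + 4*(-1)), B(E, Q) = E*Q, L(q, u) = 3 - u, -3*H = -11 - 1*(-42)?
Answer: 61/14 ≈ 4.3571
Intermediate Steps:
H = -31/3 (H = -(-11 - 1*(-42))/3 = -(-11 + 42)/3 = -⅓*31 = -31/3 ≈ -10.333)
D = 122 (D = -2*(6*(-31/3) + (5 + 4*(-1))) = -2*(-62 + (5 - 4)) = -2*(-62 + 1) = -2*(-61) = 122)
D/F(B(-14, L(4, 5))) = 122/((-14*(3 - 1*5))) = 122/((-14*(3 - 5))) = 122/((-14*(-2))) = 122/28 = 122*(1/28) = 61/14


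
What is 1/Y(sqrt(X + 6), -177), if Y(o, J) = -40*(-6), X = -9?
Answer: 1/240 ≈ 0.0041667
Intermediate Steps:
Y(o, J) = 240
1/Y(sqrt(X + 6), -177) = 1/240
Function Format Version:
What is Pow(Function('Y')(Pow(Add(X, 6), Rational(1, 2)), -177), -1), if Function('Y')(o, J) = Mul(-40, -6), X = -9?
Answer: Rational(1, 240) ≈ 0.0041667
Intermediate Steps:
Function('Y')(o, J) = 240
Pow(Function('Y')(Pow(Add(X, 6), Rational(1, 2)), -177), -1) = Pow(240, -1) = Rational(1, 240)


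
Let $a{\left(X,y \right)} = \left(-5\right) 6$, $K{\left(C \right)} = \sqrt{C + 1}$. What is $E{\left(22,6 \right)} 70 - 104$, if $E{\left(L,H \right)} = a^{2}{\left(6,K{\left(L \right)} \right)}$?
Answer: $62896$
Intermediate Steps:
$K{\left(C \right)} = \sqrt{1 + C}$
$a{\left(X,y \right)} = -30$
$E{\left(L,H \right)} = 900$ ($E{\left(L,H \right)} = \left(-30\right)^{2} = 900$)
$E{\left(22,6 \right)} 70 - 104 = 900 \cdot 70 - 104 = 63000 - 104 = 62896$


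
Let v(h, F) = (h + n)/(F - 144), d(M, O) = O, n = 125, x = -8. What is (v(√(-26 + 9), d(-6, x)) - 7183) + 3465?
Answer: -565261/152 - I*√17/152 ≈ -3718.8 - 0.027126*I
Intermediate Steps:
v(h, F) = (125 + h)/(-144 + F) (v(h, F) = (h + 125)/(F - 144) = (125 + h)/(-144 + F))
(v(√(-26 + 9), d(-6, x)) - 7183) + 3465 = ((125 + √(-26 + 9))/(-144 - 8) - 7183) + 3465 = ((125 + √(-17))/(-152) - 7183) + 3465 = (-(125 + I*√17)/152 - 7183) + 3465 = ((-125/152 - I*√17/152) - 7183) + 3465 = (-1091941/152 - I*√17/152) + 3465 = -565261/152 - I*√17/152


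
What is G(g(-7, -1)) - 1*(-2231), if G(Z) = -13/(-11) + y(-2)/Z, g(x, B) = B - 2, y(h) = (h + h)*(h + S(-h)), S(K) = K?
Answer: 24554/11 ≈ 2232.2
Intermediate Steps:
y(h) = 0 (y(h) = (h + h)*(h - h) = (2*h)*0 = 0)
g(x, B) = -2 + B
G(Z) = 13/11 (G(Z) = -13/(-11) + 0/Z = -13*(-1/11) + 0 = 13/11 + 0 = 13/11)
G(g(-7, -1)) - 1*(-2231) = 13/11 - 1*(-2231) = 13/11 + 2231 = 24554/11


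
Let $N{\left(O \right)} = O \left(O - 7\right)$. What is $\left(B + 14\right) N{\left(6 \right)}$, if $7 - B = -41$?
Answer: $-372$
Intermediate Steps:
$N{\left(O \right)} = O \left(-7 + O\right)$
$B = 48$ ($B = 7 - -41 = 7 + 41 = 48$)
$\left(B + 14\right) N{\left(6 \right)} = \left(48 + 14\right) 6 \left(-7 + 6\right) = 62 \cdot 6 \left(-1\right) = 62 \left(-6\right) = -372$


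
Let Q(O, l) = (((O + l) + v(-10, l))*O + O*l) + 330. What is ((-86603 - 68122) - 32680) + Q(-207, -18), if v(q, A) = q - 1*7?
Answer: -133255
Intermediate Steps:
v(q, A) = -7 + q (v(q, A) = q - 7 = -7 + q)
Q(O, l) = 330 + O*l + O*(-17 + O + l) (Q(O, l) = (((O + l) + (-7 - 10))*O + O*l) + 330 = (((O + l) - 17)*O + O*l) + 330 = ((-17 + O + l)*O + O*l) + 330 = (O*(-17 + O + l) + O*l) + 330 = (O*l + O*(-17 + O + l)) + 330 = 330 + O*l + O*(-17 + O + l))
((-86603 - 68122) - 32680) + Q(-207, -18) = ((-86603 - 68122) - 32680) + (330 + (-207)² - 17*(-207) + 2*(-207)*(-18)) = (-154725 - 32680) + (330 + 42849 + 3519 + 7452) = -187405 + 54150 = -133255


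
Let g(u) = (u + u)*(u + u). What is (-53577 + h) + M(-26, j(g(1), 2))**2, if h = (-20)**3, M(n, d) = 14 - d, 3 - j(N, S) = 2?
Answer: -61408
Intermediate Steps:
g(u) = 4*u**2 (g(u) = (2*u)*(2*u) = 4*u**2)
j(N, S) = 1 (j(N, S) = 3 - 1*2 = 3 - 2 = 1)
h = -8000
(-53577 + h) + M(-26, j(g(1), 2))**2 = (-53577 - 8000) + (14 - 1*1)**2 = -61577 + (14 - 1)**2 = -61577 + 13**2 = -61577 + 169 = -61408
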